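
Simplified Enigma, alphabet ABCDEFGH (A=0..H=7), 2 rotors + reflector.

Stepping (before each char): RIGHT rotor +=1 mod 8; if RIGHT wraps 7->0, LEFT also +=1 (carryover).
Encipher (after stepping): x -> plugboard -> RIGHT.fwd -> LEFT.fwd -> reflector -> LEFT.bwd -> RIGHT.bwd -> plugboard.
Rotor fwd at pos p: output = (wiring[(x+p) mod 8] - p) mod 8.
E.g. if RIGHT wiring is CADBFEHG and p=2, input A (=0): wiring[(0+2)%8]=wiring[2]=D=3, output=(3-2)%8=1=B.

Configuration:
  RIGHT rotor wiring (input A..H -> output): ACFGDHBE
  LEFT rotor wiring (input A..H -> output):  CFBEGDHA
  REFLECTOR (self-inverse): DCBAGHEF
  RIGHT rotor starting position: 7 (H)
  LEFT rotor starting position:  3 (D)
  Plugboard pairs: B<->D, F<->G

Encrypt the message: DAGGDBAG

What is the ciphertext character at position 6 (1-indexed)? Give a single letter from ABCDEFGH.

Char 1 ('D'): step: R->0, L->4 (L advanced); D->plug->B->R->C->L->D->refl->A->L'->H->R'->F->plug->G
Char 2 ('A'): step: R->1, L=4; A->plug->A->R->B->L->H->refl->F->L'->G->R'->E->plug->E
Char 3 ('G'): step: R->2, L=4; G->plug->F->R->C->L->D->refl->A->L'->H->R'->E->plug->E
Char 4 ('G'): step: R->3, L=4; G->plug->F->R->F->L->B->refl->C->L'->A->R'->B->plug->D
Char 5 ('D'): step: R->4, L=4; D->plug->B->R->D->L->E->refl->G->L'->E->R'->E->plug->E
Char 6 ('B'): step: R->5, L=4; B->plug->D->R->D->L->E->refl->G->L'->E->R'->B->plug->D

D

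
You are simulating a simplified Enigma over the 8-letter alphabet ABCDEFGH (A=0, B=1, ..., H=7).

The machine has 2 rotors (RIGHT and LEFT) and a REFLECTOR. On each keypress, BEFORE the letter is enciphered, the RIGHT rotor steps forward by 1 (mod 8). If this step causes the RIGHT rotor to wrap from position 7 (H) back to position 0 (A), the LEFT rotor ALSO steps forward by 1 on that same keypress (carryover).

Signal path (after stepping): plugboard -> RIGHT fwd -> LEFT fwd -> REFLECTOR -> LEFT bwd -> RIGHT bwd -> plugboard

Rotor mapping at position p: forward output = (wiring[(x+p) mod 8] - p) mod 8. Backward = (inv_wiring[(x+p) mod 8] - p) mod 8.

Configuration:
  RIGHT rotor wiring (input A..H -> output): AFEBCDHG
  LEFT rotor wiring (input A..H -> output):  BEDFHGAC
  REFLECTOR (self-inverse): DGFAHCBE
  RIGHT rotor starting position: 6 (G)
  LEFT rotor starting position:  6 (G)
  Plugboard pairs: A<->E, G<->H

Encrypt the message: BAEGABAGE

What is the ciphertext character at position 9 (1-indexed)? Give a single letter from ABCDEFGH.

Char 1 ('B'): step: R->7, L=6; B->plug->B->R->B->L->E->refl->H->L'->F->R'->D->plug->D
Char 2 ('A'): step: R->0, L->7 (L advanced); A->plug->E->R->C->L->F->refl->C->L'->B->R'->D->plug->D
Char 3 ('E'): step: R->1, L=7; E->plug->A->R->E->L->G->refl->B->L'->H->R'->H->plug->G
Char 4 ('G'): step: R->2, L=7; G->plug->H->R->D->L->E->refl->H->L'->G->R'->G->plug->H
Char 5 ('A'): step: R->3, L=7; A->plug->E->R->D->L->E->refl->H->L'->G->R'->A->plug->E
Char 6 ('B'): step: R->4, L=7; B->plug->B->R->H->L->B->refl->G->L'->E->R'->E->plug->A
Char 7 ('A'): step: R->5, L=7; A->plug->E->R->A->L->D->refl->A->L'->F->R'->H->plug->G
Char 8 ('G'): step: R->6, L=7; G->plug->H->R->F->L->A->refl->D->L'->A->R'->B->plug->B
Char 9 ('E'): step: R->7, L=7; E->plug->A->R->H->L->B->refl->G->L'->E->R'->G->plug->H

H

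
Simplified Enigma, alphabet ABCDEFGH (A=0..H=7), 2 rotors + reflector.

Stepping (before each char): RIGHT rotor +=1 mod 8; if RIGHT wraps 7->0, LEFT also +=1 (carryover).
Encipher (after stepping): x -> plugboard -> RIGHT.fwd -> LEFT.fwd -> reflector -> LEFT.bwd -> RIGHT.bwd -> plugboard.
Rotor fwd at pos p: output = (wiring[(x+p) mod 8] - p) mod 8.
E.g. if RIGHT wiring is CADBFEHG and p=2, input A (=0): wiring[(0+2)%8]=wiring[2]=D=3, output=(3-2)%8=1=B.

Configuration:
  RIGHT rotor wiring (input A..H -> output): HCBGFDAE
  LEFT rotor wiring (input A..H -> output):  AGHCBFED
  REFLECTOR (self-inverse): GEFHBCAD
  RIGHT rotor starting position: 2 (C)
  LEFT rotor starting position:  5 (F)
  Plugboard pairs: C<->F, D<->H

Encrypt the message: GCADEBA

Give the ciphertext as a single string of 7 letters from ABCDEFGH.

Char 1 ('G'): step: R->3, L=5; G->plug->G->R->H->L->E->refl->B->L'->E->R'->F->plug->C
Char 2 ('C'): step: R->4, L=5; C->plug->F->R->G->L->F->refl->C->L'->F->R'->G->plug->G
Char 3 ('A'): step: R->5, L=5; A->plug->A->R->G->L->F->refl->C->L'->F->R'->E->plug->E
Char 4 ('D'): step: R->6, L=5; D->plug->H->R->F->L->C->refl->F->L'->G->R'->B->plug->B
Char 5 ('E'): step: R->7, L=5; E->plug->E->R->H->L->E->refl->B->L'->E->R'->G->plug->G
Char 6 ('B'): step: R->0, L->6 (L advanced); B->plug->B->R->C->L->C->refl->F->L'->B->R'->C->plug->F
Char 7 ('A'): step: R->1, L=6; A->plug->A->R->B->L->F->refl->C->L'->C->R'->E->plug->E

Answer: CGEBGFE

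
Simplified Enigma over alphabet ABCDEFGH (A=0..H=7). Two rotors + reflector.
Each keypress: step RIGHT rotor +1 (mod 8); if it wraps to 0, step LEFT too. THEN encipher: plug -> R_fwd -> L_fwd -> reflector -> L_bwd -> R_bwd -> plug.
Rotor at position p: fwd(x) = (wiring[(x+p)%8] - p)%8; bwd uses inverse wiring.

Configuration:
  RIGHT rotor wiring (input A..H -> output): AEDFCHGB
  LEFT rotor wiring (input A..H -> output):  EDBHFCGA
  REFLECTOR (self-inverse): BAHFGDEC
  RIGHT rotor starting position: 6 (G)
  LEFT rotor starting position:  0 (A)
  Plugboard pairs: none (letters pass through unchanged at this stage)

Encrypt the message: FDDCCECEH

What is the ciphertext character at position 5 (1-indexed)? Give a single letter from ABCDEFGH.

Char 1 ('F'): step: R->7, L=0; F->plug->F->R->D->L->H->refl->C->L'->F->R'->C->plug->C
Char 2 ('D'): step: R->0, L->1 (L advanced); D->plug->D->R->F->L->F->refl->D->L'->H->R'->F->plug->F
Char 3 ('D'): step: R->1, L=1; D->plug->D->R->B->L->A->refl->B->L'->E->R'->C->plug->C
Char 4 ('C'): step: R->2, L=1; C->plug->C->R->A->L->C->refl->H->L'->G->R'->G->plug->G
Char 5 ('C'): step: R->3, L=1; C->plug->C->R->E->L->B->refl->A->L'->B->R'->G->plug->G

G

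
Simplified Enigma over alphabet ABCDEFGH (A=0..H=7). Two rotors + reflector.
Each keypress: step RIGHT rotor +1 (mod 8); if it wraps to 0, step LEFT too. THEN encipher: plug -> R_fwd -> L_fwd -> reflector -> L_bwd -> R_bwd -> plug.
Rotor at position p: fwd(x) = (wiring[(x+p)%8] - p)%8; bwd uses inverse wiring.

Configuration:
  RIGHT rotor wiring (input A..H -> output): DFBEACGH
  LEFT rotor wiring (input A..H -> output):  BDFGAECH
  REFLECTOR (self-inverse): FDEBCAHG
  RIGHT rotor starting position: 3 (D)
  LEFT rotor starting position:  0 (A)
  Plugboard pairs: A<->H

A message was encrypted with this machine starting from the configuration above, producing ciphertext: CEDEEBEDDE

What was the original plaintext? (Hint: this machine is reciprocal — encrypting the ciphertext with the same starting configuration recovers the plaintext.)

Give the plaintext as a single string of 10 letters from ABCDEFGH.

Char 1 ('C'): step: R->4, L=0; C->plug->C->R->C->L->F->refl->A->L'->E->R'->A->plug->H
Char 2 ('E'): step: R->5, L=0; E->plug->E->R->A->L->B->refl->D->L'->B->R'->B->plug->B
Char 3 ('D'): step: R->6, L=0; D->plug->D->R->H->L->H->refl->G->L'->D->R'->E->plug->E
Char 4 ('E'): step: R->7, L=0; E->plug->E->R->F->L->E->refl->C->L'->G->R'->C->plug->C
Char 5 ('E'): step: R->0, L->1 (L advanced); E->plug->E->R->A->L->C->refl->E->L'->B->R'->C->plug->C
Char 6 ('B'): step: R->1, L=1; B->plug->B->R->A->L->C->refl->E->L'->B->R'->E->plug->E
Char 7 ('E'): step: R->2, L=1; E->plug->E->R->E->L->D->refl->B->L'->F->R'->F->plug->F
Char 8 ('D'): step: R->3, L=1; D->plug->D->R->D->L->H->refl->G->L'->G->R'->H->plug->A
Char 9 ('D'): step: R->4, L=1; D->plug->D->R->D->L->H->refl->G->L'->G->R'->B->plug->B
Char 10 ('E'): step: R->5, L=1; E->plug->E->R->A->L->C->refl->E->L'->B->R'->B->plug->B

Answer: HBECCEFABB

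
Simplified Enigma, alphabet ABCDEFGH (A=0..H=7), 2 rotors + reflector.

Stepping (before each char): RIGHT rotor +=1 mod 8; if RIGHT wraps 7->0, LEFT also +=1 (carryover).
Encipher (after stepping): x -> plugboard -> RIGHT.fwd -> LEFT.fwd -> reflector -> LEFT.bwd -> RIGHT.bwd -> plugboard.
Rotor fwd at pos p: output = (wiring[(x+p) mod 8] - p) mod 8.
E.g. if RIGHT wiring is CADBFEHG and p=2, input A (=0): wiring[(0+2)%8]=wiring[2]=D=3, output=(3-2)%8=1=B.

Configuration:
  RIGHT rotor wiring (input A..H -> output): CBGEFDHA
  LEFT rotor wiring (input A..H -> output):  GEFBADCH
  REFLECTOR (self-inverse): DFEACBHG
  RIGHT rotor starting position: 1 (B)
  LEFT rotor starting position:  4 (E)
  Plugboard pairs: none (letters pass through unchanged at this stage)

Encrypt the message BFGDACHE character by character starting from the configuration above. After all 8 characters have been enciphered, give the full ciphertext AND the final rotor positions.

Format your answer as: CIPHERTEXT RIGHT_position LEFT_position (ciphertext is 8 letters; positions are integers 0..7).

Answer: DGACBADF 1 5

Derivation:
Char 1 ('B'): step: R->2, L=4; B->plug->B->R->C->L->G->refl->H->L'->B->R'->D->plug->D
Char 2 ('F'): step: R->3, L=4; F->plug->F->R->H->L->F->refl->B->L'->G->R'->G->plug->G
Char 3 ('G'): step: R->4, L=4; G->plug->G->R->C->L->G->refl->H->L'->B->R'->A->plug->A
Char 4 ('D'): step: R->5, L=4; D->plug->D->R->F->L->A->refl->D->L'->D->R'->C->plug->C
Char 5 ('A'): step: R->6, L=4; A->plug->A->R->B->L->H->refl->G->L'->C->R'->B->plug->B
Char 6 ('C'): step: R->7, L=4; C->plug->C->R->C->L->G->refl->H->L'->B->R'->A->plug->A
Char 7 ('H'): step: R->0, L->5 (L advanced); H->plug->H->R->A->L->G->refl->H->L'->E->R'->D->plug->D
Char 8 ('E'): step: R->1, L=5; E->plug->E->R->C->L->C->refl->E->L'->G->R'->F->plug->F
Final: ciphertext=DGACBADF, RIGHT=1, LEFT=5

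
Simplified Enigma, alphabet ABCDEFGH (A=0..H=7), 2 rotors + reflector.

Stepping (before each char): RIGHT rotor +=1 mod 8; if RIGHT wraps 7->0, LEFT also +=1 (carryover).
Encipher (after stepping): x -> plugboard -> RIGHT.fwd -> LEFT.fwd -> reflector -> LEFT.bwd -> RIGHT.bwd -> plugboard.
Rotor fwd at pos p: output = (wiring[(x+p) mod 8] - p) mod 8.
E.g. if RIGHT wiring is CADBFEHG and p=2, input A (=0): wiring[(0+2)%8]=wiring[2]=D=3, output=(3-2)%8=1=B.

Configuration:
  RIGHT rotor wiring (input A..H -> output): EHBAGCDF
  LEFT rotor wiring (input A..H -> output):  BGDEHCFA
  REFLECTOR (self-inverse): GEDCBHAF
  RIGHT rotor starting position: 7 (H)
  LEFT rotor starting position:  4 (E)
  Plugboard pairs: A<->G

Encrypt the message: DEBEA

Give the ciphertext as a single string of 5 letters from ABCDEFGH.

Answer: EDDCD

Derivation:
Char 1 ('D'): step: R->0, L->5 (L advanced); D->plug->D->R->A->L->F->refl->H->L'->G->R'->E->plug->E
Char 2 ('E'): step: R->1, L=5; E->plug->E->R->B->L->A->refl->G->L'->F->R'->D->plug->D
Char 3 ('B'): step: R->2, L=5; B->plug->B->R->G->L->H->refl->F->L'->A->R'->D->plug->D
Char 4 ('E'): step: R->3, L=5; E->plug->E->R->C->L->D->refl->C->L'->H->R'->C->plug->C
Char 5 ('A'): step: R->4, L=5; A->plug->G->R->F->L->G->refl->A->L'->B->R'->D->plug->D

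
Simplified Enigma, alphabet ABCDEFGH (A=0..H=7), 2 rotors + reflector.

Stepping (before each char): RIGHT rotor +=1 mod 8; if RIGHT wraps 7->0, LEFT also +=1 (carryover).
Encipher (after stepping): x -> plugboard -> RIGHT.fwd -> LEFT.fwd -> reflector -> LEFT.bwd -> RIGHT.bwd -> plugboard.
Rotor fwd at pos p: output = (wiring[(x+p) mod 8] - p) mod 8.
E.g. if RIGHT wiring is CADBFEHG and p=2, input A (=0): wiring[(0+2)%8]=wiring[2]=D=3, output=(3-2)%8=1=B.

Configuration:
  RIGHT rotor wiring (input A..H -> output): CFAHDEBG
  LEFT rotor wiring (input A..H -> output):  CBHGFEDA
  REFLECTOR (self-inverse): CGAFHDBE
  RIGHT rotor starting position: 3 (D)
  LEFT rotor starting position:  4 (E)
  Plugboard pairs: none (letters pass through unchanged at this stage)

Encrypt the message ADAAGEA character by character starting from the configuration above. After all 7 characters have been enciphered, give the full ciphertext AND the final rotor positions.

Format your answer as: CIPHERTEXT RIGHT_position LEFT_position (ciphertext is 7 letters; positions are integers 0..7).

Char 1 ('A'): step: R->4, L=4; A->plug->A->R->H->L->C->refl->A->L'->B->R'->F->plug->F
Char 2 ('D'): step: R->5, L=4; D->plug->D->R->F->L->F->refl->D->L'->G->R'->H->plug->H
Char 3 ('A'): step: R->6, L=4; A->plug->A->R->D->L->E->refl->H->L'->C->R'->E->plug->E
Char 4 ('A'): step: R->7, L=4; A->plug->A->R->H->L->C->refl->A->L'->B->R'->D->plug->D
Char 5 ('G'): step: R->0, L->5 (L advanced); G->plug->G->R->B->L->G->refl->B->L'->G->R'->H->plug->H
Char 6 ('E'): step: R->1, L=5; E->plug->E->R->D->L->F->refl->D->L'->C->R'->D->plug->D
Char 7 ('A'): step: R->2, L=5; A->plug->A->R->G->L->B->refl->G->L'->B->R'->C->plug->C
Final: ciphertext=FHEDHDC, RIGHT=2, LEFT=5

Answer: FHEDHDC 2 5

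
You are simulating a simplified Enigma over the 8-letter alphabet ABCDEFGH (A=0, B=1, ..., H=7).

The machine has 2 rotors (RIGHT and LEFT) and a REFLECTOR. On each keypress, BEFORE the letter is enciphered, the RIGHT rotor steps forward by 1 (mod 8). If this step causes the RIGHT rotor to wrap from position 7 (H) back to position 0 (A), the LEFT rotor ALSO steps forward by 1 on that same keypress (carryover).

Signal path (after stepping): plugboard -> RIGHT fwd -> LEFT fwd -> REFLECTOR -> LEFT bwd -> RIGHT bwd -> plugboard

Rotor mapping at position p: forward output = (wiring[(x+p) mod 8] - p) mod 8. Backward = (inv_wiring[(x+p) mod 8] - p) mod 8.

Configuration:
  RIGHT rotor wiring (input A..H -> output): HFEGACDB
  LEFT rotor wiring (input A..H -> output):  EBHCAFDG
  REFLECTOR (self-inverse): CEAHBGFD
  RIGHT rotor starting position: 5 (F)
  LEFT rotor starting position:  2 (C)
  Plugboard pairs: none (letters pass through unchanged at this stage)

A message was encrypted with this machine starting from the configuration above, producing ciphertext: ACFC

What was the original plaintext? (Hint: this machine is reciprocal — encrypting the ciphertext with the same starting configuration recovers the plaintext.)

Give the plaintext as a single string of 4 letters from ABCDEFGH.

Answer: HFGD

Derivation:
Char 1 ('A'): step: R->6, L=2; A->plug->A->R->F->L->E->refl->B->L'->E->R'->H->plug->H
Char 2 ('C'): step: R->7, L=2; C->plug->C->R->G->L->C->refl->A->L'->B->R'->F->plug->F
Char 3 ('F'): step: R->0, L->3 (L advanced); F->plug->F->R->C->L->C->refl->A->L'->D->R'->G->plug->G
Char 4 ('C'): step: R->1, L=3; C->plug->C->R->F->L->B->refl->E->L'->H->R'->D->plug->D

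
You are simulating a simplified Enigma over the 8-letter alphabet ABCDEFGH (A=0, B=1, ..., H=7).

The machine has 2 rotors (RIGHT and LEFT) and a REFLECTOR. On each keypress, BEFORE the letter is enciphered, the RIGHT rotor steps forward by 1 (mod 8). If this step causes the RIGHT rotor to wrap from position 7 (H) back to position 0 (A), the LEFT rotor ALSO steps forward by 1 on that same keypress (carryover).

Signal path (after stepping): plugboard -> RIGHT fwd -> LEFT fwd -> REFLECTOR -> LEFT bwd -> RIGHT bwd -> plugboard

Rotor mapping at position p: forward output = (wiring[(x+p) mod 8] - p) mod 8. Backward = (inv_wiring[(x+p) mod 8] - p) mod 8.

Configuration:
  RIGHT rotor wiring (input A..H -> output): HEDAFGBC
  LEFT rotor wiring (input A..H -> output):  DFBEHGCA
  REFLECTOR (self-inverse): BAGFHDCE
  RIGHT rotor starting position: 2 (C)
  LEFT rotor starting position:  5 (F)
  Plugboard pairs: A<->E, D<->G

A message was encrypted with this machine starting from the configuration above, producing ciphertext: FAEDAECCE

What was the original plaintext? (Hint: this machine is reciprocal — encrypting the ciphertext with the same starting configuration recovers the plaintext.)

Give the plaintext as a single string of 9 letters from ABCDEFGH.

Answer: HDGEHFHFD

Derivation:
Char 1 ('F'): step: R->3, L=5; F->plug->F->R->E->L->A->refl->B->L'->A->R'->H->plug->H
Char 2 ('A'): step: R->4, L=5; A->plug->E->R->D->L->G->refl->C->L'->H->R'->G->plug->D
Char 3 ('E'): step: R->5, L=5; E->plug->A->R->B->L->F->refl->D->L'->C->R'->D->plug->G
Char 4 ('D'): step: R->6, L=5; D->plug->G->R->H->L->C->refl->G->L'->D->R'->A->plug->E
Char 5 ('A'): step: R->7, L=5; A->plug->E->R->B->L->F->refl->D->L'->C->R'->H->plug->H
Char 6 ('E'): step: R->0, L->6 (L advanced); E->plug->A->R->H->L->A->refl->B->L'->G->R'->F->plug->F
Char 7 ('C'): step: R->1, L=6; C->plug->C->R->H->L->A->refl->B->L'->G->R'->H->plug->H
Char 8 ('C'): step: R->2, L=6; C->plug->C->R->D->L->H->refl->E->L'->A->R'->F->plug->F
Char 9 ('E'): step: R->3, L=6; E->plug->A->R->F->L->G->refl->C->L'->B->R'->G->plug->D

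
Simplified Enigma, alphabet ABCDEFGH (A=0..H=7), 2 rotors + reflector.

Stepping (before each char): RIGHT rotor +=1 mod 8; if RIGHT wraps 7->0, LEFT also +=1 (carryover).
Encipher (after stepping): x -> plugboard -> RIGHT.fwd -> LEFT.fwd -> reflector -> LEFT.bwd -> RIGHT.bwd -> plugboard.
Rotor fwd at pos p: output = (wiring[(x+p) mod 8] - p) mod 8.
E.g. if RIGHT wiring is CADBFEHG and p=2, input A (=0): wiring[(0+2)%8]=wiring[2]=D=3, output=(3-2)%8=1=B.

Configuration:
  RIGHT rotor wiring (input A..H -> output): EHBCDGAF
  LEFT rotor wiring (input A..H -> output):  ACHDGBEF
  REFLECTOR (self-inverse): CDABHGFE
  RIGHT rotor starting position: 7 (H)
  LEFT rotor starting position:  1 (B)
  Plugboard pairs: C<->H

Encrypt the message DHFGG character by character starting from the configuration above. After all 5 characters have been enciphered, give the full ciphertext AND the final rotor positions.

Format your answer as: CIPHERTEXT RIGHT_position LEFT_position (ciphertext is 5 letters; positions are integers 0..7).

Char 1 ('D'): step: R->0, L->2 (L advanced); D->plug->D->R->C->L->E->refl->H->L'->D->R'->E->plug->E
Char 2 ('H'): step: R->1, L=2; H->plug->C->R->B->L->B->refl->D->L'->F->R'->E->plug->E
Char 3 ('F'): step: R->2, L=2; F->plug->F->R->D->L->H->refl->E->L'->C->R'->G->plug->G
Char 4 ('G'): step: R->3, L=2; G->plug->G->R->E->L->C->refl->A->L'->H->R'->A->plug->A
Char 5 ('G'): step: R->4, L=2; G->plug->G->R->F->L->D->refl->B->L'->B->R'->D->plug->D
Final: ciphertext=EEGAD, RIGHT=4, LEFT=2

Answer: EEGAD 4 2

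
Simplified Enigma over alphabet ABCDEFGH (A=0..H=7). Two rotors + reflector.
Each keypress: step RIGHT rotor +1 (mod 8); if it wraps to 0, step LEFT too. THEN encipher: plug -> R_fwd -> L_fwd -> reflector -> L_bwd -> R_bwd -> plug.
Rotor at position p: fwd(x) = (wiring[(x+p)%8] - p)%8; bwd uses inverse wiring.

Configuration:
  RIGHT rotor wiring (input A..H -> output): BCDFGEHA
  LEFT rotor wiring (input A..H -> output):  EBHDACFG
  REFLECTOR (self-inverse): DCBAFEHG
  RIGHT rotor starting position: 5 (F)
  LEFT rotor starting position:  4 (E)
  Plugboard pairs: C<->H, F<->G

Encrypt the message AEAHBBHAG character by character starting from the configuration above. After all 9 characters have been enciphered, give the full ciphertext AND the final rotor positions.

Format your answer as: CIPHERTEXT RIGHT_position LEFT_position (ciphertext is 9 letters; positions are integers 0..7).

Answer: GDFCGGGCA 6 5

Derivation:
Char 1 ('A'): step: R->6, L=4; A->plug->A->R->B->L->G->refl->H->L'->H->R'->F->plug->G
Char 2 ('E'): step: R->7, L=4; E->plug->E->R->G->L->D->refl->A->L'->E->R'->D->plug->D
Char 3 ('A'): step: R->0, L->5 (L advanced); A->plug->A->R->B->L->A->refl->D->L'->H->R'->G->plug->F
Char 4 ('H'): step: R->1, L=5; H->plug->C->R->E->L->E->refl->F->L'->A->R'->H->plug->C
Char 5 ('B'): step: R->2, L=5; B->plug->B->R->D->L->H->refl->G->L'->G->R'->F->plug->G
Char 6 ('B'): step: R->3, L=5; B->plug->B->R->D->L->H->refl->G->L'->G->R'->F->plug->G
Char 7 ('H'): step: R->4, L=5; H->plug->C->R->D->L->H->refl->G->L'->G->R'->F->plug->G
Char 8 ('A'): step: R->5, L=5; A->plug->A->R->H->L->D->refl->A->L'->B->R'->H->plug->C
Char 9 ('G'): step: R->6, L=5; G->plug->F->R->H->L->D->refl->A->L'->B->R'->A->plug->A
Final: ciphertext=GDFCGGGCA, RIGHT=6, LEFT=5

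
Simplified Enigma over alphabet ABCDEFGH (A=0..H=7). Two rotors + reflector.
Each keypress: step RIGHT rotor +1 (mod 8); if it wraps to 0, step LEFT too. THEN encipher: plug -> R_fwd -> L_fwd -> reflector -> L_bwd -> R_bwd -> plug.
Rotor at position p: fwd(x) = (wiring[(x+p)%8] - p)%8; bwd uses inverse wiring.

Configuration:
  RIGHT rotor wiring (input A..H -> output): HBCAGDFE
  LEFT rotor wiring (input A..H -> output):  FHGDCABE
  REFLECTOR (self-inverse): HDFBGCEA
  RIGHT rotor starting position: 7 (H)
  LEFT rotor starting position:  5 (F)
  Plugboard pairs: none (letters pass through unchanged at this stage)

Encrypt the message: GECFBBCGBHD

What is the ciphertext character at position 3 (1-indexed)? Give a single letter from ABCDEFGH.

Char 1 ('G'): step: R->0, L->6 (L advanced); G->plug->G->R->F->L->F->refl->C->L'->H->R'->A->plug->A
Char 2 ('E'): step: R->1, L=6; E->plug->E->R->C->L->H->refl->A->L'->E->R'->F->plug->F
Char 3 ('C'): step: R->2, L=6; C->plug->C->R->E->L->A->refl->H->L'->C->R'->F->plug->F

F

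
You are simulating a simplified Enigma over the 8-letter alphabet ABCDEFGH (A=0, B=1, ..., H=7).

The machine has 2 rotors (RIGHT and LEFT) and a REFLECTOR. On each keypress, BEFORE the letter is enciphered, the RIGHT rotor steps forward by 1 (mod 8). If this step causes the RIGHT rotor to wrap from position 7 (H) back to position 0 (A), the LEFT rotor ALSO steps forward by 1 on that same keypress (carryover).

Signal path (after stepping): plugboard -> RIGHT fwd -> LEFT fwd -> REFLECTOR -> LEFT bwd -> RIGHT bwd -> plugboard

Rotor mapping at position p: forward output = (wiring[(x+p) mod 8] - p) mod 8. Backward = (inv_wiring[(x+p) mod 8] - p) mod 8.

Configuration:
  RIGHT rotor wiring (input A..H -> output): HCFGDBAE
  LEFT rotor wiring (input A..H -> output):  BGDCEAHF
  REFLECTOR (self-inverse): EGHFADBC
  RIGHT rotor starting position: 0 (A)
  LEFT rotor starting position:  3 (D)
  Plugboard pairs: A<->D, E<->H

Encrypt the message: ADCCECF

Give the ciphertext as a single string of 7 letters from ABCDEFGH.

Answer: EAEAAGB

Derivation:
Char 1 ('A'): step: R->1, L=3; A->plug->D->R->C->L->F->refl->D->L'->G->R'->H->plug->E
Char 2 ('D'): step: R->2, L=3; D->plug->A->R->D->L->E->refl->A->L'->H->R'->D->plug->A
Char 3 ('C'): step: R->3, L=3; C->plug->C->R->G->L->D->refl->F->L'->C->R'->H->plug->E
Char 4 ('C'): step: R->4, L=3; C->plug->C->R->E->L->C->refl->H->L'->A->R'->D->plug->A
Char 5 ('E'): step: R->5, L=3; E->plug->H->R->G->L->D->refl->F->L'->C->R'->D->plug->A
Char 6 ('C'): step: R->6, L=3; C->plug->C->R->B->L->B->refl->G->L'->F->R'->G->plug->G
Char 7 ('F'): step: R->7, L=3; F->plug->F->R->E->L->C->refl->H->L'->A->R'->B->plug->B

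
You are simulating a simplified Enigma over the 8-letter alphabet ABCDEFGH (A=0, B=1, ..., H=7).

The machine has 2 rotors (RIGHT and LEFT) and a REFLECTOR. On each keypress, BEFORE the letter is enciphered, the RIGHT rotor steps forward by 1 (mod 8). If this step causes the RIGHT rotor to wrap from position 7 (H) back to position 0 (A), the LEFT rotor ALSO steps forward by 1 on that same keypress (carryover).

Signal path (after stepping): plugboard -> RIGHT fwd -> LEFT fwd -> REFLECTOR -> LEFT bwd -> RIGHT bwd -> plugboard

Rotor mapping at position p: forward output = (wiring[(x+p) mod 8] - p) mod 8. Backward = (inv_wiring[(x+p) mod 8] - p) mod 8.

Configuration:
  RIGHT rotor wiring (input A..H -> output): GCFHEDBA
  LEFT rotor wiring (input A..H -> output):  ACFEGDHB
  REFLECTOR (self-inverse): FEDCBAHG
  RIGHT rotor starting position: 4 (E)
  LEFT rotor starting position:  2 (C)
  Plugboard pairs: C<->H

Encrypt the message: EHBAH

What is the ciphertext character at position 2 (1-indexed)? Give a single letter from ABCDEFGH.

Char 1 ('E'): step: R->5, L=2; E->plug->E->R->F->L->H->refl->G->L'->G->R'->A->plug->A
Char 2 ('H'): step: R->6, L=2; H->plug->C->R->A->L->D->refl->C->L'->B->R'->F->plug->F

F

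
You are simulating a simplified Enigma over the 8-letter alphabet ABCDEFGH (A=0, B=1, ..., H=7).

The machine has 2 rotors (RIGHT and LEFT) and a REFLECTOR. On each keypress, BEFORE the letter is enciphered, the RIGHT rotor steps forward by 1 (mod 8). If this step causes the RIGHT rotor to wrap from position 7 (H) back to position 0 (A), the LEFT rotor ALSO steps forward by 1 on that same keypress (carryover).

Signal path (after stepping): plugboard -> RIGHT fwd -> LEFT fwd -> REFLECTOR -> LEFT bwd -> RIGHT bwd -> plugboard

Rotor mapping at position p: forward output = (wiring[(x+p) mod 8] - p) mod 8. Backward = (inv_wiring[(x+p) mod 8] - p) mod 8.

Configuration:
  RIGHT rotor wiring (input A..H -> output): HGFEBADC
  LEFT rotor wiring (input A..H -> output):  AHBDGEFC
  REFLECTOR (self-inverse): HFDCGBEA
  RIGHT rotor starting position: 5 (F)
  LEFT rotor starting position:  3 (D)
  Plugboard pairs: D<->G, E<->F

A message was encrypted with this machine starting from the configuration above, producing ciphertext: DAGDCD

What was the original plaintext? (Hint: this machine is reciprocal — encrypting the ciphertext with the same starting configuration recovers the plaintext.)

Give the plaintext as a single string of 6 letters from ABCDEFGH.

Char 1 ('D'): step: R->6, L=3; D->plug->G->R->D->L->C->refl->D->L'->B->R'->C->plug->C
Char 2 ('A'): step: R->7, L=3; A->plug->A->R->D->L->C->refl->D->L'->B->R'->G->plug->D
Char 3 ('G'): step: R->0, L->4 (L advanced); G->plug->D->R->E->L->E->refl->G->L'->D->R'->G->plug->D
Char 4 ('D'): step: R->1, L=4; D->plug->G->R->B->L->A->refl->H->L'->H->R'->E->plug->F
Char 5 ('C'): step: R->2, L=4; C->plug->C->R->H->L->H->refl->A->L'->B->R'->E->plug->F
Char 6 ('D'): step: R->3, L=4; D->plug->G->R->D->L->G->refl->E->L'->E->R'->F->plug->E

Answer: CDDFFE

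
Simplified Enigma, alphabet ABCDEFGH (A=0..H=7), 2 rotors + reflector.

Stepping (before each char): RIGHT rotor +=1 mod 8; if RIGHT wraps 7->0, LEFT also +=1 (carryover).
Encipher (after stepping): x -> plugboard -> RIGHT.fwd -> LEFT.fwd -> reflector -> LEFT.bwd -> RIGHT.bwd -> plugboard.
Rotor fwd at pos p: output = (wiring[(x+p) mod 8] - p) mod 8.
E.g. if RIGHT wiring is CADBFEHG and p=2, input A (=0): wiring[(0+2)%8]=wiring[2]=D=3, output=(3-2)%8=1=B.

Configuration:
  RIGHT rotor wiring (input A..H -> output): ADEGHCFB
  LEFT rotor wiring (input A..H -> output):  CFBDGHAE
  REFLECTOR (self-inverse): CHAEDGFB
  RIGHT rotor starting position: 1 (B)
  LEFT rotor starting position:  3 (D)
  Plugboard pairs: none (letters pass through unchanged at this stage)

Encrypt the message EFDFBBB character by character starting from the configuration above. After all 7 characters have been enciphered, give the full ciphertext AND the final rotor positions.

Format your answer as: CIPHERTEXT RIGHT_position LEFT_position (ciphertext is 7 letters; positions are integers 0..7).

Char 1 ('E'): step: R->2, L=3; E->plug->E->R->D->L->F->refl->G->L'->H->R'->F->plug->F
Char 2 ('F'): step: R->3, L=3; F->plug->F->R->F->L->H->refl->B->L'->E->R'->B->plug->B
Char 3 ('D'): step: R->4, L=3; D->plug->D->R->F->L->H->refl->B->L'->E->R'->E->plug->E
Char 4 ('F'): step: R->5, L=3; F->plug->F->R->H->L->G->refl->F->L'->D->R'->D->plug->D
Char 5 ('B'): step: R->6, L=3; B->plug->B->R->D->L->F->refl->G->L'->H->R'->A->plug->A
Char 6 ('B'): step: R->7, L=3; B->plug->B->R->B->L->D->refl->E->L'->C->R'->A->plug->A
Char 7 ('B'): step: R->0, L->4 (L advanced); B->plug->B->R->D->L->A->refl->C->L'->A->R'->A->plug->A
Final: ciphertext=FBEDAAA, RIGHT=0, LEFT=4

Answer: FBEDAAA 0 4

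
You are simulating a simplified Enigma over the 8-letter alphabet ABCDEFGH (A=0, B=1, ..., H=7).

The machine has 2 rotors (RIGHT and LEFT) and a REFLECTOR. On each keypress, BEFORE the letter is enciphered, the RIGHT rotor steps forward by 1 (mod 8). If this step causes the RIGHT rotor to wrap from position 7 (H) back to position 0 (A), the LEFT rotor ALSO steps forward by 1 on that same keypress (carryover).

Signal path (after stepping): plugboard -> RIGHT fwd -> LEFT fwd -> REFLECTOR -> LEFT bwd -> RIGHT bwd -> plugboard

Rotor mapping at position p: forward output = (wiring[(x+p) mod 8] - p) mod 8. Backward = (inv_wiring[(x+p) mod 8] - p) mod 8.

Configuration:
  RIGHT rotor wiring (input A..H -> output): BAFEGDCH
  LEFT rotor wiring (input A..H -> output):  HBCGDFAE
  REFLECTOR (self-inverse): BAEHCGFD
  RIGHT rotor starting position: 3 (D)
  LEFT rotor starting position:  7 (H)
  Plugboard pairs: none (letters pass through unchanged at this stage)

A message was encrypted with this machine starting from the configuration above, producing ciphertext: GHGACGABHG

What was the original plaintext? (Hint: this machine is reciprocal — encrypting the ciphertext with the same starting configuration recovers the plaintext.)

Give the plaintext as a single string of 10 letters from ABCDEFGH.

Char 1 ('G'): step: R->4, L=7; G->plug->G->R->B->L->A->refl->B->L'->H->R'->B->plug->B
Char 2 ('H'): step: R->5, L=7; H->plug->H->R->B->L->A->refl->B->L'->H->R'->G->plug->G
Char 3 ('G'): step: R->6, L=7; G->plug->G->R->A->L->F->refl->G->L'->G->R'->F->plug->F
Char 4 ('A'): step: R->7, L=7; A->plug->A->R->A->L->F->refl->G->L'->G->R'->D->plug->D
Char 5 ('C'): step: R->0, L->0 (L advanced); C->plug->C->R->F->L->F->refl->G->L'->D->R'->F->plug->F
Char 6 ('G'): step: R->1, L=0; G->plug->G->R->G->L->A->refl->B->L'->B->R'->F->plug->F
Char 7 ('A'): step: R->2, L=0; A->plug->A->R->D->L->G->refl->F->L'->F->R'->F->plug->F
Char 8 ('B'): step: R->3, L=0; B->plug->B->R->D->L->G->refl->F->L'->F->R'->G->plug->G
Char 9 ('H'): step: R->4, L=0; H->plug->H->R->A->L->H->refl->D->L'->E->R'->F->plug->F
Char 10 ('G'): step: R->5, L=0; G->plug->G->R->H->L->E->refl->C->L'->C->R'->C->plug->C

Answer: BGFDFFFGFC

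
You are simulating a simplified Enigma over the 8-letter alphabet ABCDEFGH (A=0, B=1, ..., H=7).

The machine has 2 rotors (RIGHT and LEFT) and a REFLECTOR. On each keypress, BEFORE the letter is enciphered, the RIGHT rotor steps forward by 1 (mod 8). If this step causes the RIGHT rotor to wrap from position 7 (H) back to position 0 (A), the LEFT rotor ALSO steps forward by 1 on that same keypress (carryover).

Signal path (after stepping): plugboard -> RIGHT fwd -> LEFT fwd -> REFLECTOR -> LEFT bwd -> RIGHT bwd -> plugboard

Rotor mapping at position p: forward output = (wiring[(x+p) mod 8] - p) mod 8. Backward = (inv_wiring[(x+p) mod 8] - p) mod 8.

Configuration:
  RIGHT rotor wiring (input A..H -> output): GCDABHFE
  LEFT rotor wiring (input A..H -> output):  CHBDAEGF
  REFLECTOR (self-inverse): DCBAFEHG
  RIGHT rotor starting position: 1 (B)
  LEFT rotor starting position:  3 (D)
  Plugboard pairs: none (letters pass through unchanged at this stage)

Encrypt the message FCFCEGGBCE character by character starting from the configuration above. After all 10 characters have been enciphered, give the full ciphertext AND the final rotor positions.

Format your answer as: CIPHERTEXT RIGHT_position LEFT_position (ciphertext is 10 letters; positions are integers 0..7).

Char 1 ('F'): step: R->2, L=3; F->plug->F->R->C->L->B->refl->C->L'->E->R'->G->plug->G
Char 2 ('C'): step: R->3, L=3; C->plug->C->R->E->L->C->refl->B->L'->C->R'->D->plug->D
Char 3 ('F'): step: R->4, L=3; F->plug->F->R->G->L->E->refl->F->L'->B->R'->C->plug->C
Char 4 ('C'): step: R->5, L=3; C->plug->C->R->H->L->G->refl->H->L'->F->R'->E->plug->E
Char 5 ('E'): step: R->6, L=3; E->plug->E->R->F->L->H->refl->G->L'->H->R'->A->plug->A
Char 6 ('G'): step: R->7, L=3; G->plug->G->R->A->L->A->refl->D->L'->D->R'->C->plug->C
Char 7 ('G'): step: R->0, L->4 (L advanced); G->plug->G->R->F->L->D->refl->A->L'->B->R'->E->plug->E
Char 8 ('B'): step: R->1, L=4; B->plug->B->R->C->L->C->refl->B->L'->D->R'->G->plug->G
Char 9 ('C'): step: R->2, L=4; C->plug->C->R->H->L->H->refl->G->L'->E->R'->G->plug->G
Char 10 ('E'): step: R->3, L=4; E->plug->E->R->B->L->A->refl->D->L'->F->R'->A->plug->A
Final: ciphertext=GDCEACEGGA, RIGHT=3, LEFT=4

Answer: GDCEACEGGA 3 4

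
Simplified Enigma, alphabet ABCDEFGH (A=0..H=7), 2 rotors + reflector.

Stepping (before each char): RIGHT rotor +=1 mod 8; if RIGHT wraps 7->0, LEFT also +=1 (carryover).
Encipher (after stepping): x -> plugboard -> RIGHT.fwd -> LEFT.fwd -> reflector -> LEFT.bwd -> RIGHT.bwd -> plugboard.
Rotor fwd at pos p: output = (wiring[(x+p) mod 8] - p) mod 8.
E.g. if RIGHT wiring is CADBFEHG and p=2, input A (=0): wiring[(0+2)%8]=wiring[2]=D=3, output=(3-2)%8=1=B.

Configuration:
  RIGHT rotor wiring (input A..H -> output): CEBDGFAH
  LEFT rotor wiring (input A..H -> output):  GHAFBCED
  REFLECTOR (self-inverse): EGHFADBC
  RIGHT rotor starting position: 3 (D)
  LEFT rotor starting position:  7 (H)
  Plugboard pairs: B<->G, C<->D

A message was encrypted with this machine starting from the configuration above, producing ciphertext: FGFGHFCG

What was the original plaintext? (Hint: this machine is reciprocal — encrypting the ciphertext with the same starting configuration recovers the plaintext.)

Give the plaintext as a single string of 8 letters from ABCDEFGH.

Char 1 ('F'): step: R->4, L=7; F->plug->F->R->A->L->E->refl->A->L'->C->R'->A->plug->A
Char 2 ('G'): step: R->5, L=7; G->plug->B->R->D->L->B->refl->G->L'->E->R'->F->plug->F
Char 3 ('F'): step: R->6, L=7; F->plug->F->R->F->L->C->refl->H->L'->B->R'->B->plug->G
Char 4 ('G'): step: R->7, L=7; G->plug->B->R->D->L->B->refl->G->L'->E->R'->E->plug->E
Char 5 ('H'): step: R->0, L->0 (L advanced); H->plug->H->R->H->L->D->refl->F->L'->D->R'->D->plug->C
Char 6 ('F'): step: R->1, L=0; F->plug->F->R->H->L->D->refl->F->L'->D->R'->A->plug->A
Char 7 ('C'): step: R->2, L=0; C->plug->D->R->D->L->F->refl->D->L'->H->R'->A->plug->A
Char 8 ('G'): step: R->3, L=0; G->plug->B->R->D->L->F->refl->D->L'->H->R'->F->plug->F

Answer: AFGECAAF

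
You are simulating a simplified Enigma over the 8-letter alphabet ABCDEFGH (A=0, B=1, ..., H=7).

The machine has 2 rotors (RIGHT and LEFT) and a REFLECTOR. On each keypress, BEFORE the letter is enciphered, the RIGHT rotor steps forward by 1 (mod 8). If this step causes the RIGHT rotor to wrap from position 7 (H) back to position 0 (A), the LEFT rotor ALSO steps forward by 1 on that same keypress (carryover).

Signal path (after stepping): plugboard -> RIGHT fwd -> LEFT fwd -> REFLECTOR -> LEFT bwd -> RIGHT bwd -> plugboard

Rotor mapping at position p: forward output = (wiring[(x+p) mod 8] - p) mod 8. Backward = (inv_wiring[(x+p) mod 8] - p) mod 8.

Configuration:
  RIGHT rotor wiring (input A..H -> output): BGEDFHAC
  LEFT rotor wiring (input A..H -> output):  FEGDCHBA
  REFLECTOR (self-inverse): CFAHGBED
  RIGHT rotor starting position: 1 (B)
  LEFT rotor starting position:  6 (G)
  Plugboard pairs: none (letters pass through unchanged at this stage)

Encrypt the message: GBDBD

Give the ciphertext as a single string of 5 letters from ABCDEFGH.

Char 1 ('G'): step: R->2, L=6; G->plug->G->R->H->L->B->refl->F->L'->F->R'->D->plug->D
Char 2 ('B'): step: R->3, L=6; B->plug->B->R->C->L->H->refl->D->L'->A->R'->A->plug->A
Char 3 ('D'): step: R->4, L=6; D->plug->D->R->G->L->E->refl->G->L'->D->R'->B->plug->B
Char 4 ('B'): step: R->5, L=6; B->plug->B->R->D->L->G->refl->E->L'->G->R'->G->plug->G
Char 5 ('D'): step: R->6, L=6; D->plug->D->R->A->L->D->refl->H->L'->C->R'->A->plug->A

Answer: DABGA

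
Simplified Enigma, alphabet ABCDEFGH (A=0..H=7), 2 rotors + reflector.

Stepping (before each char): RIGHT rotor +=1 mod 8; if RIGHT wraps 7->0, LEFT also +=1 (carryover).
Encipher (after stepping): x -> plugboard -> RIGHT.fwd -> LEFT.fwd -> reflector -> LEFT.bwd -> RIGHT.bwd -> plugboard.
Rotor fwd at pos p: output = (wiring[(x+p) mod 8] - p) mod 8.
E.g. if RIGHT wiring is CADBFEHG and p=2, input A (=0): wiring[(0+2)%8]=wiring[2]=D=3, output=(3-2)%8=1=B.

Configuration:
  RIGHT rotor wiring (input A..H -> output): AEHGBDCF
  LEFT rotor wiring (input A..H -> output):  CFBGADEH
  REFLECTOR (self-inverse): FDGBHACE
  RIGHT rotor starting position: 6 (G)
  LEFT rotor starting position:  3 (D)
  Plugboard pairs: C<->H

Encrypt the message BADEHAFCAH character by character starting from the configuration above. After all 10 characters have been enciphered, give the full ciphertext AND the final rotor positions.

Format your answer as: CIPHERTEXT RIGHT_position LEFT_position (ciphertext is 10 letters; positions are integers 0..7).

Char 1 ('B'): step: R->7, L=3; B->plug->B->R->B->L->F->refl->A->L'->C->R'->F->plug->F
Char 2 ('A'): step: R->0, L->4 (L advanced); A->plug->A->R->A->L->E->refl->H->L'->B->R'->E->plug->E
Char 3 ('D'): step: R->1, L=4; D->plug->D->R->A->L->E->refl->H->L'->B->R'->F->plug->F
Char 4 ('E'): step: R->2, L=4; E->plug->E->R->A->L->E->refl->H->L'->B->R'->D->plug->D
Char 5 ('H'): step: R->3, L=4; H->plug->C->R->A->L->E->refl->H->L'->B->R'->G->plug->G
Char 6 ('A'): step: R->4, L=4; A->plug->A->R->F->L->B->refl->D->L'->D->R'->G->plug->G
Char 7 ('F'): step: R->5, L=4; F->plug->F->R->C->L->A->refl->F->L'->G->R'->A->plug->A
Char 8 ('C'): step: R->6, L=4; C->plug->H->R->F->L->B->refl->D->L'->D->R'->G->plug->G
Char 9 ('A'): step: R->7, L=4; A->plug->A->R->G->L->F->refl->A->L'->C->R'->F->plug->F
Char 10 ('H'): step: R->0, L->5 (L advanced); H->plug->C->R->H->L->D->refl->B->L'->G->R'->D->plug->D
Final: ciphertext=FEFDGGAGFD, RIGHT=0, LEFT=5

Answer: FEFDGGAGFD 0 5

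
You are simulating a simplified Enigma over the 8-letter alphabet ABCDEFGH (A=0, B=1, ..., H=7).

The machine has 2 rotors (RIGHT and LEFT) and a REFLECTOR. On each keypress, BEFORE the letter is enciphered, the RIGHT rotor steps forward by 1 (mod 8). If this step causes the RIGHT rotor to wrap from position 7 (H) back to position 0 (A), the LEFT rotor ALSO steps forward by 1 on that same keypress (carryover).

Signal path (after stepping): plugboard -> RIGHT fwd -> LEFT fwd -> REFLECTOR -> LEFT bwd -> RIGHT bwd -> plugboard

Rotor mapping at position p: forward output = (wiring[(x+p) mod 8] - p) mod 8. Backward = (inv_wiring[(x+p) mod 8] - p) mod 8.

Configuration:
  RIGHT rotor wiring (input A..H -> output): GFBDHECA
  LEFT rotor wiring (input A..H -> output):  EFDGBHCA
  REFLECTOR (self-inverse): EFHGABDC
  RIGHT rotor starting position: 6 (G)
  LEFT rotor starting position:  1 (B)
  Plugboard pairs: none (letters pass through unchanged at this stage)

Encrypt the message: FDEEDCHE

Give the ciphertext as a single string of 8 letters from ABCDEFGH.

Answer: HHBHEEGC

Derivation:
Char 1 ('F'): step: R->7, L=1; F->plug->F->R->A->L->E->refl->A->L'->D->R'->H->plug->H
Char 2 ('D'): step: R->0, L->2 (L advanced); D->plug->D->R->D->L->F->refl->B->L'->A->R'->H->plug->H
Char 3 ('E'): step: R->1, L=2; E->plug->E->R->D->L->F->refl->B->L'->A->R'->B->plug->B
Char 4 ('E'): step: R->2, L=2; E->plug->E->R->A->L->B->refl->F->L'->D->R'->H->plug->H
Char 5 ('D'): step: R->3, L=2; D->plug->D->R->H->L->D->refl->G->L'->F->R'->E->plug->E
Char 6 ('C'): step: R->4, L=2; C->plug->C->R->G->L->C->refl->H->L'->C->R'->E->plug->E
Char 7 ('H'): step: R->5, L=2; H->plug->H->R->C->L->H->refl->C->L'->G->R'->G->plug->G
Char 8 ('E'): step: R->6, L=2; E->plug->E->R->D->L->F->refl->B->L'->A->R'->C->plug->C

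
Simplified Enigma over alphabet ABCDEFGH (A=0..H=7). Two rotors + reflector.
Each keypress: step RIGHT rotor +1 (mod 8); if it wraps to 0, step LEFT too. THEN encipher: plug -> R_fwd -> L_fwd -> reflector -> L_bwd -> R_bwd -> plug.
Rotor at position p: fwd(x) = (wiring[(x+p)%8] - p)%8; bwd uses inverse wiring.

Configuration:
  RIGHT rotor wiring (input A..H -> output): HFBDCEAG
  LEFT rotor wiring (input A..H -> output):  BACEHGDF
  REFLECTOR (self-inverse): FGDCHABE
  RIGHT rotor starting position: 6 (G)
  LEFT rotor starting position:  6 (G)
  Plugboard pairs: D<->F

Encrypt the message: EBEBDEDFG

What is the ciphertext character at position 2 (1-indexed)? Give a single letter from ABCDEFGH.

Char 1 ('E'): step: R->7, L=6; E->plug->E->R->E->L->E->refl->H->L'->B->R'->H->plug->H
Char 2 ('B'): step: R->0, L->7 (L advanced); B->plug->B->R->F->L->A->refl->F->L'->E->R'->F->plug->D

D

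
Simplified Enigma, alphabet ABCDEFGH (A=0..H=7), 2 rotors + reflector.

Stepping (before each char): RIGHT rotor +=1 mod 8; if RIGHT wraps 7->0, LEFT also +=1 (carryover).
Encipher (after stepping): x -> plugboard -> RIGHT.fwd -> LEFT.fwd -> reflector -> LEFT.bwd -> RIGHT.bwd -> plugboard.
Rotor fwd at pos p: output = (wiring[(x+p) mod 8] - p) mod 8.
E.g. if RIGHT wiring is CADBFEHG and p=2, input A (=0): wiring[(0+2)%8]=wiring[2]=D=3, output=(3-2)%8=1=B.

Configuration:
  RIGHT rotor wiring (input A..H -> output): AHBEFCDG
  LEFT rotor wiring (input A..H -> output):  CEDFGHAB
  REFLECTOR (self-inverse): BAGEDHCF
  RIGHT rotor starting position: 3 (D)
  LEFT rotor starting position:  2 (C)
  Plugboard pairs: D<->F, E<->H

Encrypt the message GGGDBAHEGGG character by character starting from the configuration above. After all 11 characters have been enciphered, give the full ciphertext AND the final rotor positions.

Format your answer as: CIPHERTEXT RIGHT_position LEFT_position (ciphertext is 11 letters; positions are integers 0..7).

Answer: DDECEEBCDBD 6 3

Derivation:
Char 1 ('G'): step: R->4, L=2; G->plug->G->R->F->L->H->refl->F->L'->D->R'->F->plug->D
Char 2 ('G'): step: R->5, L=2; G->plug->G->R->H->L->C->refl->G->L'->E->R'->F->plug->D
Char 3 ('G'): step: R->6, L=2; G->plug->G->R->H->L->C->refl->G->L'->E->R'->H->plug->E
Char 4 ('D'): step: R->7, L=2; D->plug->F->R->G->L->A->refl->B->L'->A->R'->C->plug->C
Char 5 ('B'): step: R->0, L->3 (L advanced); B->plug->B->R->H->L->A->refl->B->L'->G->R'->H->plug->E
Char 6 ('A'): step: R->1, L=3; A->plug->A->R->G->L->B->refl->A->L'->H->R'->H->plug->E
Char 7 ('H'): step: R->2, L=3; H->plug->E->R->B->L->D->refl->E->L'->C->R'->B->plug->B
Char 8 ('E'): step: R->3, L=3; E->plug->H->R->G->L->B->refl->A->L'->H->R'->C->plug->C
Char 9 ('G'): step: R->4, L=3; G->plug->G->R->F->L->H->refl->F->L'->D->R'->F->plug->D
Char 10 ('G'): step: R->5, L=3; G->plug->G->R->H->L->A->refl->B->L'->G->R'->B->plug->B
Char 11 ('G'): step: R->6, L=3; G->plug->G->R->H->L->A->refl->B->L'->G->R'->F->plug->D
Final: ciphertext=DDECEEBCDBD, RIGHT=6, LEFT=3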